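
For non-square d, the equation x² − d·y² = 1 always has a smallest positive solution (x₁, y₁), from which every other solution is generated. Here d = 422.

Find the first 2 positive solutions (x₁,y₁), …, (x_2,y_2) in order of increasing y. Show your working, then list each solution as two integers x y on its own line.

√422 = [20; 1,1,5,2,1,…,1,1,40, …], period ℓ=14 (even) → k=13
k=0  a_k=20  p_k/q_k = 20/1
k=1  a_k=1  p_k/q_k = 21/1
…
k=3  a_k=5  p_k/q_k = 226/11
…
k=6  a_k=3  p_k/q_k = 2650/129
…
k=9  a_k=1  p_k/q_k = 217526/10589
k=10  a_k=2  p_k/q_k = 598859/29152
k=11  a_k=5  p_k/q_k = 3211821/156349
k=12  a_k=1  p_k/q_k = 3810680/185501
k=13  a_k=1  p_k/q_k = 7022501/341850
(x₁, y₁) = (7022501, 341850);  7022501² − 422·341850² = 1 ✓
(x_2, y_2) = (7022501·7022501 + 422·341850·341850, 7022501·341850 + 341850·7022501) = (98631040590001, 4801283933700)

7022501 341850
98631040590001 4801283933700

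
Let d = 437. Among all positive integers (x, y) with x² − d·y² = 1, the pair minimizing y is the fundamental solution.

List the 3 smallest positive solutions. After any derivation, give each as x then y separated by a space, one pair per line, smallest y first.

4599 220
42301601 2023560
389090121399 18612704660

d=437: √d = [20; 1,9,2,9,1,40] (ℓ=6, even), read p_5/q_5
a_0=20:  p_0=20·1+0=20,  q_0=20·0+1=1
…
a_4=9:  p_4=9·439+209=4160,  q_4=9·21+10=199
a_5=1:  p_5=1·4160+439=4599,  q_5=1·199+21=220
→ (4599, 220).  Check: 4599²=21150801, 437·220²=21150800, difference 1.
n=2: (4599,220)∘(4599,220) = (4599·4599+437·220·220, 4599·220+220·4599) = (42301601,2023560)
n=3: (42301601,2023560)∘(4599,220) = (4599·42301601+437·220·2023560, 4599·2023560+220·42301601) = (389090121399,18612704660)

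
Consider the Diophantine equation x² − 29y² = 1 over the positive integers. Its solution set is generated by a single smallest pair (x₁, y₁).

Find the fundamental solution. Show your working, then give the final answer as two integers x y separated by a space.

√29 → a₀=5, period (2,1,1,2,10); ℓ=5 odd so k=9
step 0: (5, 1)  from 5·(1,0) + (0,1)
…
step 3: (27, 5)  from 1·(16,3) + (11,2)
step 4: (70, 13)  from 2·(27,5) + (16,3)
step 5: (727, 135)  from 10·(70,13) + (27,5)
…
step 7: (2251, 418)  from 1·(1524,283) + (727,135)
step 8: (3775, 701)  from 1·(2251,418) + (1524,283)
step 9: (9801, 1820)  from 2·(3775,701) + (2251,418)
(x₁, y₁) = (9801, 1820);  9801² − 29·1820² = 1 ✓

9801 1820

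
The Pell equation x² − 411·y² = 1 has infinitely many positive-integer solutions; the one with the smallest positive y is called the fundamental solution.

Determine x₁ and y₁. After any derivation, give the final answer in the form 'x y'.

[20; 3,1,1,1,19,1,1,1,3,40] for √411; ℓ=10 ⇒ convergent index 9
k=0  a_k=20  p_k/q_k = 20/1
k=1  a_k=3  p_k/q_k = 61/3
k=2  a_k=1  p_k/q_k = 81/4
k=3  a_k=1  p_k/q_k = 142/7
…
k=8  a_k=1  p_k/q_k = 13583/670
k=9  a_k=3  p_k/q_k = 49730/2453
→ (49730, 2453).  Check: 49730²=2473072900, 411·2453²=2473072899, difference 1.

49730 2453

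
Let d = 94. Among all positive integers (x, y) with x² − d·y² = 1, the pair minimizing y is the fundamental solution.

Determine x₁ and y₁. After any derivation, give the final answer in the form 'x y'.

d=94: √d = [9; 1,2,3,1,1,…,2,1,18] (ℓ=16, even), read p_15/q_15
a_0=9:  p_0=9·1+0=9,  q_0=9·0+1=1
a_1=1:  p_1=1·9+1=10,  q_1=1·1+0=1
a_2=2:  p_2=2·10+9=29,  q_2=2·1+1=3
…
a_9=1:  p_9=1·12953+1464=14417,  q_9=1·1336+151=1487
…
a_13=3:  p_13=3·184493+99455=652934,  q_13=3·19029+10258=67345
a_14=2:  p_14=2·652934+184493=1490361,  q_14=2·67345+19029=153719
a_15=1:  p_15=1·1490361+652934=2143295,  q_15=1·153719+67345=221064
fundamental: x₁=2143295, y₁=221064  (since 4593713457025 − 94·48869292096 = 1)

2143295 221064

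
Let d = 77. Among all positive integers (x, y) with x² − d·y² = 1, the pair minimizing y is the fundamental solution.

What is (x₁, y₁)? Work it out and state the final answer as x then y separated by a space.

√77 = [8; 1,3,2,3,1,16, …], period ℓ=6 (even) → k=5
i=0: a=8 ⇒ p=8, q=1
…
i=4: a=3 ⇒ p=272, q=31
i=5: a=1 ⇒ p=351, q=40
fundamental: x₁=351, y₁=40  (since 123201 − 77·1600 = 1)

351 40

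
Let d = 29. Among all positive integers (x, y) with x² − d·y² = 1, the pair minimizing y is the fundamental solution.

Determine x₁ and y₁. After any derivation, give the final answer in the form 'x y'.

9801 1820

√29 = [5; 2,1,1,2,10, …], period ℓ=5 (odd) → k=9
step 0: (5, 1)  from 5·(1,0) + (0,1)
…
step 5: (727, 135)  from 10·(70,13) + (27,5)
step 6: (1524, 283)  from 2·(727,135) + (70,13)
…
step 8: (3775, 701)  from 1·(2251,418) + (1524,283)
step 9: (9801, 1820)  from 2·(3775,701) + (2251,418)
→ (9801, 1820).  Check: 9801²=96059601, 29·1820²=96059600, difference 1.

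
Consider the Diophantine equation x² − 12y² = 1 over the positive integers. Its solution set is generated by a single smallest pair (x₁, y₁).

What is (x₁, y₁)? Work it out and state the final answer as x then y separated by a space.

7 2

d=12: √d = [3; 2,6] (ℓ=2, even), read p_1/q_1
i=0: a=3 ⇒ p=3, q=1
i=1: a=2 ⇒ p=7, q=2
(x₁, y₁) = (7, 2);  7² − 12·2² = 1 ✓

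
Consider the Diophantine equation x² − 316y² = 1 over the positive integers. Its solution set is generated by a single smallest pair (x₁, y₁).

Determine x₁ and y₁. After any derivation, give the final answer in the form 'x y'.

√316 → a₀=17, period (1,3,2,8,2,3,1,34); ℓ=8 even so k=7
k=0  a_k=17  p_k/q_k = 17/1
k=1  a_k=1  p_k/q_k = 18/1
k=2  a_k=3  p_k/q_k = 71/4
k=3  a_k=2  p_k/q_k = 160/9
k=4  a_k=8  p_k/q_k = 1351/76
…
k=6  a_k=3  p_k/q_k = 9937/559
k=7  a_k=1  p_k/q_k = 12799/720
fundamental: x₁=12799, y₁=720  (since 163814401 − 316·518400 = 1)

12799 720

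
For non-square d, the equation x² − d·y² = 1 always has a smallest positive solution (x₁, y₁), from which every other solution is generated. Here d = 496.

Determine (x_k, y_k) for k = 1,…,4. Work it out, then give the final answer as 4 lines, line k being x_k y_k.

√496 = [22; 3,1,2,4,1,…,1,3,44, …], period ℓ=16 (even) → k=15
k=0  a_k=22  p_k/q_k = 22/1
…
k=2  a_k=1  p_k/q_k = 89/4
…
k=6  a_k=1  p_k/q_k = 2383/107
…
k=9  a_k=2  p_k/q_k = 35166/1579
k=10  a_k=1  p_k/q_k = 49709/2232
…
k=12  a_k=4  p_k/q_k = 389209/17476
…
k=14  a_k=1  p_k/q_k = 1252502/56239
k=15  a_k=3  p_k/q_k = 4620799/207480
fundamental: x₁=4620799, y₁=207480  (since 21351783398401 − 496·43047950400 = 1)
k=2:  x_2 = 4620799·4620799+496·207480·207480 = 42703566796801,  y_2 = 4620799·207480+207480·4620799 = 1917446753040
k=3:  x_3 = 4620799·42703566796801+496·207480·1917446753040 = 394649197502177907199,  y_3 = 4620799·1917446753040+207480·42703566796801 = 17720272078000750440
k=4:  x_4 = 4620799·394649197502177907199+496·207480·17720272078000750440 = 3647189234337689639247667201,  y_4 = 4620799·17720272078000750440+207480·394649197502177907199 = 163763630995505661818050080

4620799 207480
42703566796801 1917446753040
394649197502177907199 17720272078000750440
3647189234337689639247667201 163763630995505661818050080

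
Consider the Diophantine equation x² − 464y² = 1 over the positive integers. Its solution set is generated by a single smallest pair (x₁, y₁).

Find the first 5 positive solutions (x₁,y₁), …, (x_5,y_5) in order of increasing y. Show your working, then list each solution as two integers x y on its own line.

√464 = [21; 1,1,5,1,1,1,5,1,1,42, …], period ℓ=10 (even) → k=9
step 0: (21, 1)  from 21·(1,0) + (0,1)
step 1: (22, 1)  from 1·(21,1) + (1,0)
step 2: (43, 2)  from 1·(22,1) + (21,1)
step 3: (237, 11)  from 5·(43,2) + (22,1)
…
step 6: (797, 37)  from 1·(517,24) + (280,13)
step 7: (4502, 209)  from 5·(797,37) + (517,24)
step 8: (5299, 246)  from 1·(4502,209) + (797,37)
step 9: (9801, 455)  from 1·(5299,246) + (4502,209)
→ (9801, 455).  Check: 9801²=96059601, 464·455²=96059600, difference 1.
k=2:  x_2 = 9801·9801+464·455·455 = 192119201,  y_2 = 9801·455+455·9801 = 8918910
k=3:  x_3 = 9801·192119201+464·455·8918910 = 3765920568201,  y_3 = 9801·8918910+455·192119201 = 174828473365
k=4:  x_4 = 9801·3765920568201+464·455·174828473365 = 73819574785756801,  y_4 = 9801·174828473365+455·3765920568201 = 3426987725981820
k=5:  x_5 = 9801·73819574785756801+464·455·3426987725981820 = 1447011301184484245001,  y_5 = 9801·3426987725981820+455·73819574785756801 = 67175813229867162275

9801 455
192119201 8918910
3765920568201 174828473365
73819574785756801 3426987725981820
1447011301184484245001 67175813229867162275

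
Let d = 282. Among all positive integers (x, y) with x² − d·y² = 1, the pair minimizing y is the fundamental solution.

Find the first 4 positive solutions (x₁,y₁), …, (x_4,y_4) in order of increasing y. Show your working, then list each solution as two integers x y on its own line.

2351 140
11054401 658280
51977791151 3095232420
244399562937601 14553782180560

√282 → a₀=16, period (1,3,1,4,1,3,1,32); ℓ=8 even so k=7
step 0: (16, 1)  from 16·(1,0) + (0,1)
…
step 3: (84, 5)  from 1·(67,4) + (17,1)
step 4: (403, 24)  from 4·(84,5) + (67,4)
…
step 6: (1864, 111)  from 3·(487,29) + (403,24)
step 7: (2351, 140)  from 1·(1864,111) + (487,29)
fundamental: x₁=2351, y₁=140  (since 5527201 − 282·19600 = 1)
k=2:  x_2 = 2351·2351+282·140·140 = 11054401,  y_2 = 2351·140+140·2351 = 658280
k=3:  x_3 = 2351·11054401+282·140·658280 = 51977791151,  y_3 = 2351·658280+140·11054401 = 3095232420
k=4:  x_4 = 2351·51977791151+282·140·3095232420 = 244399562937601,  y_4 = 2351·3095232420+140·51977791151 = 14553782180560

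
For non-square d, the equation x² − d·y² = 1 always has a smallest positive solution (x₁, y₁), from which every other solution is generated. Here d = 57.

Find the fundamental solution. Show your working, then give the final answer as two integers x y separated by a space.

[7; 1,1,4,1,1,14] for √57; ℓ=6 ⇒ convergent index 5
k=0  a_k=7  p_k/q_k = 7/1
k=1  a_k=1  p_k/q_k = 8/1
k=2  a_k=1  p_k/q_k = 15/2
k=3  a_k=4  p_k/q_k = 68/9
k=4  a_k=1  p_k/q_k = 83/11
k=5  a_k=1  p_k/q_k = 151/20
fundamental: x₁=151, y₁=20  (since 22801 − 57·400 = 1)

151 20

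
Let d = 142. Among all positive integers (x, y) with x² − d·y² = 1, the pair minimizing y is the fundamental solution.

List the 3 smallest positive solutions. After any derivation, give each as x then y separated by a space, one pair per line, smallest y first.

√142 = [11; 1,10,1,22, …], period ℓ=4 (even) → k=3
k=0  a_k=11  p_k/q_k = 11/1
k=1  a_k=1  p_k/q_k = 12/1
k=2  a_k=10  p_k/q_k = 131/11
k=3  a_k=1  p_k/q_k = 143/12
→ (143, 12).  Check: 143²=20449, 142·12²=20448, difference 1.
k=2:  x_2 = 143·143+142·12·12 = 40897,  y_2 = 143·12+12·143 = 3432
k=3:  x_3 = 143·40897+142·12·3432 = 11696399,  y_3 = 143·3432+12·40897 = 981540

143 12
40897 3432
11696399 981540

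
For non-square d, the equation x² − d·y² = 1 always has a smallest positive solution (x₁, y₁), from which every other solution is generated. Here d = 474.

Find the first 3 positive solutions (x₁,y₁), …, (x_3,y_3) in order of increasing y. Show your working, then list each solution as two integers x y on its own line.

193549 8890
74922430801 3441301220
29002323118011949 1332120819650670

√474 → a₀=21, period (1,3,2,1,1,…,3,1,42); ℓ=14 even so k=13
step 0: (21, 1)  from 21·(1,0) + (0,1)
step 1: (22, 1)  from 1·(21,1) + (1,0)
step 2: (87, 4)  from 3·(22,1) + (21,1)
step 3: (196, 9)  from 2·(87,4) + (22,1)
step 4: (283, 13)  from 1·(196,9) + (87,4)
…
step 6: (762, 35)  from 1·(479,22) + (283,13)
…
step 8: (5813, 267)  from 1·(5051,232) + (762,35)
step 9: (10864, 499)  from 1·(5813,267) + (5051,232)
…
step 11: (44218, 2031)  from 2·(16677,766) + (10864,499)
step 12: (149331, 6859)  from 3·(44218,2031) + (16677,766)
step 13: (193549, 8890)  from 1·(149331,6859) + (44218,2031)
→ (193549, 8890).  Check: 193549²=37461215401, 474·8890²=37461215400, difference 1.
k=2:  x_2 = 193549·193549+474·8890·8890 = 74922430801,  y_2 = 193549·8890+8890·193549 = 3441301220
k=3:  x_3 = 193549·74922430801+474·8890·3441301220 = 29002323118011949,  y_3 = 193549·3441301220+8890·74922430801 = 1332120819650670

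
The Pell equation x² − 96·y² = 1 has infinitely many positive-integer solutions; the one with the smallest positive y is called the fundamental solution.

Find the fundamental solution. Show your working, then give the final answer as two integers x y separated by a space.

49 5

√96 = [9; 1,3,1,18, …], period ℓ=4 (even) → k=3
step 0: (9, 1)  from 9·(1,0) + (0,1)
…
step 2: (39, 4)  from 3·(10,1) + (9,1)
step 3: (49, 5)  from 1·(39,4) + (10,1)
fundamental: x₁=49, y₁=5  (since 2401 − 96·25 = 1)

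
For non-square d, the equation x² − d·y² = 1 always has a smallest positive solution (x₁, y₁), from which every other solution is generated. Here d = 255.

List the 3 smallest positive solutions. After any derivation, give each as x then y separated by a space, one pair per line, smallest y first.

16 1
511 32
16336 1023

√255 → a₀=15, period (1,30); ℓ=2 even so k=1
a_0=15:  p_0=15·1+0=15,  q_0=15·0+1=1
a_1=1:  p_1=1·15+1=16,  q_1=1·1+0=1
→ (16, 1).  Check: 16²=256, 255·1²=255, difference 1.
n=2: (16,1)∘(16,1) = (16·16+255·1·1, 16·1+1·16) = (511,32)
n=3: (511,32)∘(16,1) = (16·511+255·1·32, 16·32+1·511) = (16336,1023)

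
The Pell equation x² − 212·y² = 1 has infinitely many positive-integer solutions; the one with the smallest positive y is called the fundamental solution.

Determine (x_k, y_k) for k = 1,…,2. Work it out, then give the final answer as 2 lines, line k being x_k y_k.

[14; 1,1,3,1,1,…,1,1,28] for √212; ℓ=14 ⇒ convergent index 13
i=0: a=14 ⇒ p=14, q=1
…
i=3: a=3 ⇒ p=102, q=7
…
i=7: a=6 ⇒ p=2417, q=166
i=8: a=1 ⇒ p=2781, q=191
…
i=10: a=1 ⇒ p=7979, q=548
…
i=12: a=1 ⇒ p=37114, q=2549
i=13: a=1 ⇒ p=66249, q=4550
fundamental: x₁=66249, y₁=4550  (since 4388930001 − 212·20702500 = 1)
n=2: (66249,4550)∘(66249,4550) = (66249·66249+212·4550·4550, 66249·4550+4550·66249) = (8777860001,602865900)

66249 4550
8777860001 602865900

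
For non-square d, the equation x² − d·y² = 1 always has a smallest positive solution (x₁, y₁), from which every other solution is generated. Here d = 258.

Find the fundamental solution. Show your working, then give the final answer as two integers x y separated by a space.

257 16

√258 = [16; 16,32, …], period ℓ=2 (even) → k=1
a_0=16:  p_0=16·1+0=16,  q_0=16·0+1=1
a_1=16:  p_1=16·16+1=257,  q_1=16·1+0=16
→ (257, 16).  Check: 257²=66049, 258·16²=66048, difference 1.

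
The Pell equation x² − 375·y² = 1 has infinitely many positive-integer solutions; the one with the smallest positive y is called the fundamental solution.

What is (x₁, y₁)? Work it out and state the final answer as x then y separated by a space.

√375 → a₀=19, period (2,1,2,1,5,1,2,1,2,38); ℓ=10 even so k=9
a_0=19:  p_0=19·1+0=19,  q_0=19·0+1=1
a_1=2:  p_1=2·19+1=39,  q_1=2·1+0=2
…
a_4=1:  p_4=1·155+58=213,  q_4=1·8+3=11
a_5=5:  p_5=5·213+155=1220,  q_5=5·11+8=63
…
a_7=2:  p_7=2·1433+1220=4086,  q_7=2·74+63=211
a_8=1:  p_8=1·4086+1433=5519,  q_8=1·211+74=285
a_9=2:  p_9=2·5519+4086=15124,  q_9=2·285+211=781
(x₁, y₁) = (15124, 781);  15124² − 375·781² = 1 ✓

15124 781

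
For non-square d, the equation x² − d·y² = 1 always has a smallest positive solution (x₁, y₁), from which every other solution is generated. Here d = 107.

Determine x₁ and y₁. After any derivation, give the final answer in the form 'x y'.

962 93

√107 = [10; 2,1,9,1,2,20, …], period ℓ=6 (even) → k=5
i=0: a=10 ⇒ p=10, q=1
i=1: a=2 ⇒ p=21, q=2
…
i=3: a=9 ⇒ p=300, q=29
i=4: a=1 ⇒ p=331, q=32
i=5: a=2 ⇒ p=962, q=93
(x₁, y₁) = (962, 93);  962² − 107·93² = 1 ✓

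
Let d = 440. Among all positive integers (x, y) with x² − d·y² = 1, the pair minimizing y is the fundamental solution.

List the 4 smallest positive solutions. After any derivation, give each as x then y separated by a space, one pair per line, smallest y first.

21 1
881 42
36981 1763
1552321 74004

√440 = [20; 1,40, …], period ℓ=2 (even) → k=1
i=0: a=20 ⇒ p=20, q=1
i=1: a=1 ⇒ p=21, q=1
fundamental: x₁=21, y₁=1  (since 441 − 440·1 = 1)
(21+1√440)^2 = 881 + 42√440
(21+1√440)^3 = 36981 + 1763√440
(21+1√440)^4 = 1552321 + 74004√440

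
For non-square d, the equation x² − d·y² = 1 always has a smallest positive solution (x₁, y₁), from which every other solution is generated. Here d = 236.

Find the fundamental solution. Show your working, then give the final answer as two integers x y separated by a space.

561799 36570

√236 → a₀=15, period (2,1,3,5,1,6,1,5,3,1,2,30); ℓ=12 even so k=11
k=0  a_k=15  p_k/q_k = 15/1
k=1  a_k=2  p_k/q_k = 31/2
k=2  a_k=1  p_k/q_k = 46/3
k=3  a_k=3  p_k/q_k = 169/11
k=4  a_k=5  p_k/q_k = 891/58
k=5  a_k=1  p_k/q_k = 1060/69
k=6  a_k=6  p_k/q_k = 7251/472
…
k=8  a_k=5  p_k/q_k = 48806/3177
k=9  a_k=3  p_k/q_k = 154729/10072
k=10  a_k=1  p_k/q_k = 203535/13249
k=11  a_k=2  p_k/q_k = 561799/36570
fundamental: x₁=561799, y₁=36570  (since 315618116401 − 236·1337364900 = 1)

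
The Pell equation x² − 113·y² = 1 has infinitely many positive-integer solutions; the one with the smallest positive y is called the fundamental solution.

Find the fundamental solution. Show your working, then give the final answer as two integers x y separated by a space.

d=113: √d = [10; 1,1,1,2,2,1,1,1,20] (ℓ=9, odd), read p_17/q_17
i=0: a=10 ⇒ p=10, q=1
i=1: a=1 ⇒ p=11, q=1
i=2: a=1 ⇒ p=21, q=2
i=3: a=1 ⇒ p=32, q=3
i=4: a=2 ⇒ p=85, q=8
i=5: a=2 ⇒ p=202, q=19
i=6: a=1 ⇒ p=287, q=27
i=7: a=1 ⇒ p=489, q=46
i=8: a=1 ⇒ p=776, q=73
i=9: a=20 ⇒ p=16009, q=1506
i=10: a=1 ⇒ p=16785, q=1579
i=11: a=1 ⇒ p=32794, q=3085
i=12: a=1 ⇒ p=49579, q=4664
i=13: a=2 ⇒ p=131952, q=12413
i=14: a=2 ⇒ p=313483, q=29490
i=15: a=1 ⇒ p=445435, q=41903
i=16: a=1 ⇒ p=758918, q=71393
i=17: a=1 ⇒ p=1204353, q=113296
(x₁, y₁) = (1204353, 113296);  1204353² − 113·113296² = 1 ✓

1204353 113296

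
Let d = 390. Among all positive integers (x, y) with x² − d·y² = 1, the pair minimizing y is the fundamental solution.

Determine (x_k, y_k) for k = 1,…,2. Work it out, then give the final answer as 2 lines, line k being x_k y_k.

79 4
12481 632

√390 = [19; 1,2,1,38, …], period ℓ=4 (even) → k=3
a_0=19:  p_0=19·1+0=19,  q_0=19·0+1=1
…
a_2=2:  p_2=2·20+19=59,  q_2=2·1+1=3
a_3=1:  p_3=1·59+20=79,  q_3=1·3+1=4
fundamental: x₁=79, y₁=4  (since 6241 − 390·16 = 1)
n=2: (79,4)∘(79,4) = (79·79+390·4·4, 79·4+4·79) = (12481,632)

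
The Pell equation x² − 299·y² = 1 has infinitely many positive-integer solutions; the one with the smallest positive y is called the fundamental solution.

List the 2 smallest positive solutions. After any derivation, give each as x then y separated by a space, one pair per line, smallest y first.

d=299: √d = [17; 3,2,3,34] (ℓ=4, even), read p_3/q_3
a_0=17:  p_0=17·1+0=17,  q_0=17·0+1=1
…
a_2=2:  p_2=2·52+17=121,  q_2=2·3+1=7
a_3=3:  p_3=3·121+52=415,  q_3=3·7+3=24
fundamental: x₁=415, y₁=24  (since 172225 − 299·576 = 1)
(415+24√299)^2 = 344449 + 19920√299

415 24
344449 19920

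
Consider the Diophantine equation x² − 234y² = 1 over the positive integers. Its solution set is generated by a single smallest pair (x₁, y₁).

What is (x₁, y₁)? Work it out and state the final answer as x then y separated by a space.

√234 = [15; 3,2,1,2,1,2,3,30, …], period ℓ=8 (even) → k=7
i=0: a=15 ⇒ p=15, q=1
i=1: a=3 ⇒ p=46, q=3
i=2: a=2 ⇒ p=107, q=7
…
i=4: a=2 ⇒ p=413, q=27
i=5: a=1 ⇒ p=566, q=37
i=6: a=2 ⇒ p=1545, q=101
i=7: a=3 ⇒ p=5201, q=340
(x₁, y₁) = (5201, 340);  5201² − 234·340² = 1 ✓

5201 340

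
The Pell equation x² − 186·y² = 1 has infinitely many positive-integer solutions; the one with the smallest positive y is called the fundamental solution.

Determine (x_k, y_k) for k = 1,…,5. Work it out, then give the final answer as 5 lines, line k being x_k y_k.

d=186: √d = [13; 1,1,1,3,4,3,1,1,1,26] (ℓ=10, even), read p_9/q_9
step 0: (13, 1)  from 13·(1,0) + (0,1)
…
step 2: (27, 2)  from 1·(14,1) + (13,1)
…
step 6: (2073, 152)  from 3·(641,47) + (150,11)
…
step 8: (4787, 351)  from 1·(2714,199) + (2073,152)
step 9: (7501, 550)  from 1·(4787,351) + (2714,199)
(x₁, y₁) = (7501, 550);  7501² − 186·550² = 1 ✓
k=2:  x_2 = 7501·7501+186·550·550 = 112530001,  y_2 = 7501·550+550·7501 = 8251100
k=3:  x_3 = 7501·112530001+186·550·8251100 = 1688175067501,  y_3 = 7501·8251100+550·112530001 = 123783001650
k=4:  x_4 = 7501·1688175067501+186·550·123783001650 = 25326002250120001,  y_4 = 7501·123783001650+550·1688175067501 = 1856992582502200
k=5:  x_5 = 7501·25326002250120001+186·550·1856992582502200 = 379940684068125187501,  y_5 = 7501·1856992582502200+550·25326002250120001 = 27858602598915002750

7501 550
112530001 8251100
1688175067501 123783001650
25326002250120001 1856992582502200
379940684068125187501 27858602598915002750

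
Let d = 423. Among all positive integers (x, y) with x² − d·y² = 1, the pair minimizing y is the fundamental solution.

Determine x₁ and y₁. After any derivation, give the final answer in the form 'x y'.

d=423: √d = [20; 1,1,3,4,3,1,1,40] (ℓ=8, even), read p_7/q_7
k=0  a_k=20  p_k/q_k = 20/1
k=1  a_k=1  p_k/q_k = 21/1
k=2  a_k=1  p_k/q_k = 41/2
k=3  a_k=3  p_k/q_k = 144/7
k=4  a_k=4  p_k/q_k = 617/30
k=5  a_k=3  p_k/q_k = 1995/97
k=6  a_k=1  p_k/q_k = 2612/127
k=7  a_k=1  p_k/q_k = 4607/224
(x₁, y₁) = (4607, 224);  4607² − 423·224² = 1 ✓

4607 224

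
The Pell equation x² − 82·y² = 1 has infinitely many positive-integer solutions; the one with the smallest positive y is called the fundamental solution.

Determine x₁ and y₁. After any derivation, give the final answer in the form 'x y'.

√82 = [9; 18, …], period ℓ=1 (odd) → k=1
k=0  a_k=9  p_k/q_k = 9/1
k=1  a_k=18  p_k/q_k = 163/18
(x₁, y₁) = (163, 18);  163² − 82·18² = 1 ✓

163 18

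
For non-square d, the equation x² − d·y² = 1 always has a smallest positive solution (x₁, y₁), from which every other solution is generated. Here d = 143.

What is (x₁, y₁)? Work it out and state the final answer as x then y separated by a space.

12 1

√143 → a₀=11, period (1,22); ℓ=2 even so k=1
k=0  a_k=11  p_k/q_k = 11/1
k=1  a_k=1  p_k/q_k = 12/1
fundamental: x₁=12, y₁=1  (since 144 − 143·1 = 1)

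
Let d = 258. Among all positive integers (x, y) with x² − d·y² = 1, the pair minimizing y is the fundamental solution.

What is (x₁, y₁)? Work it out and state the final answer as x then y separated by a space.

√258 = [16; 16,32, …], period ℓ=2 (even) → k=1
step 0: (16, 1)  from 16·(1,0) + (0,1)
step 1: (257, 16)  from 16·(16,1) + (1,0)
fundamental: x₁=257, y₁=16  (since 66049 − 258·256 = 1)

257 16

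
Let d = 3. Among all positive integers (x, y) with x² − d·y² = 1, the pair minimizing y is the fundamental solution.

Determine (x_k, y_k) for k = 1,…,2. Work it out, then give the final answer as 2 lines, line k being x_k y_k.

2 1
7 4

√3 = [1; 1,2, …], period ℓ=2 (even) → k=1
step 0: (1, 1)  from 1·(1,0) + (0,1)
step 1: (2, 1)  from 1·(1,1) + (1,0)
fundamental: x₁=2, y₁=1  (since 4 − 3·1 = 1)
n=2: (2,1)∘(2,1) = (2·2+3·1·1, 2·1+1·2) = (7,4)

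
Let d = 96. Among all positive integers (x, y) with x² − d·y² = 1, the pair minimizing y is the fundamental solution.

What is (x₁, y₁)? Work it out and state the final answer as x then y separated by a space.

d=96: √d = [9; 1,3,1,18] (ℓ=4, even), read p_3/q_3
i=0: a=9 ⇒ p=9, q=1
…
i=2: a=3 ⇒ p=39, q=4
i=3: a=1 ⇒ p=49, q=5
→ (49, 5).  Check: 49²=2401, 96·5²=2400, difference 1.

49 5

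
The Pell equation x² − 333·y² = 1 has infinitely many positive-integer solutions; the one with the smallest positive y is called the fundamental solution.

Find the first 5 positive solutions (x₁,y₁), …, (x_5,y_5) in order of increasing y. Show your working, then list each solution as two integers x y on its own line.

73 4
10657 584
1555849 85260
227143297 12447376
33161365513 1817231636

√333 = [18; 4,36, …], period ℓ=2 (even) → k=1
k=0  a_k=18  p_k/q_k = 18/1
k=1  a_k=4  p_k/q_k = 73/4
fundamental: x₁=73, y₁=4  (since 5329 − 333·16 = 1)
(73+4√333)^2 = 10657 + 584√333
(73+4√333)^3 = 1555849 + 85260√333
(73+4√333)^4 = 227143297 + 12447376√333
(73+4√333)^5 = 33161365513 + 1817231636√333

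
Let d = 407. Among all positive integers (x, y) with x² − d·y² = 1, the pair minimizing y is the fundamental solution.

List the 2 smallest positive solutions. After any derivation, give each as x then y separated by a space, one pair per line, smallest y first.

2663 132
14183137 703032

√407 → a₀=20, period (5,1,2,1,5,40); ℓ=6 even so k=5
k=0  a_k=20  p_k/q_k = 20/1
k=1  a_k=5  p_k/q_k = 101/5
k=2  a_k=1  p_k/q_k = 121/6
…
k=4  a_k=1  p_k/q_k = 464/23
k=5  a_k=5  p_k/q_k = 2663/132
(x₁, y₁) = (2663, 132);  2663² − 407·132² = 1 ✓
k=2:  x_2 = 2663·2663+407·132·132 = 14183137,  y_2 = 2663·132+132·2663 = 703032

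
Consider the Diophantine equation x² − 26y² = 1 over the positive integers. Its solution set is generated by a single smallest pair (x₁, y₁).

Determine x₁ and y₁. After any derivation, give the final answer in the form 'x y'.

51 10

[5; 10] for √26; ℓ=1 ⇒ convergent index 1
k=0  a_k=5  p_k/q_k = 5/1
k=1  a_k=10  p_k/q_k = 51/10
→ (51, 10).  Check: 51²=2601, 26·10²=2600, difference 1.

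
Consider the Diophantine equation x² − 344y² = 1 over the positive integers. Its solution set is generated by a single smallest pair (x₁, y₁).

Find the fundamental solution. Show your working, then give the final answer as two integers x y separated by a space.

d=344: √d = [18; 1,1,4,1,3,1,4,1,1,36] (ℓ=10, even), read p_9/q_9
k=0  a_k=18  p_k/q_k = 18/1
k=1  a_k=1  p_k/q_k = 19/1
…
k=4  a_k=1  p_k/q_k = 204/11
k=5  a_k=3  p_k/q_k = 779/42
…
k=8  a_k=1  p_k/q_k = 5694/307
k=9  a_k=1  p_k/q_k = 10405/561
fundamental: x₁=10405, y₁=561  (since 108264025 − 344·314721 = 1)

10405 561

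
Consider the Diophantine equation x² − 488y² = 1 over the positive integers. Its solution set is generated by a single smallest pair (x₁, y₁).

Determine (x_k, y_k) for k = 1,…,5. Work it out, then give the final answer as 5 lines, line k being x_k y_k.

[22; 11,44] for √488; ℓ=2 ⇒ convergent index 1
k=0  a_k=22  p_k/q_k = 22/1
k=1  a_k=11  p_k/q_k = 243/11
→ (243, 11).  Check: 243²=59049, 488·11²=59048, difference 1.
n=2: (243,11)∘(243,11) = (243·243+488·11·11, 243·11+11·243) = (118097,5346)
n=3: (118097,5346)∘(243,11) = (243·118097+488·11·5346, 243·5346+11·118097) = (57394899,2598145)
n=4: (57394899,2598145)∘(243,11) = (243·57394899+488·11·2598145, 243·2598145+11·57394899) = (27893802817,1262693124)
n=5: (27893802817,1262693124)∘(243,11) = (243·27893802817+488·11·1262693124, 243·1262693124+11·27893802817) = (13556330774163,613666260119)

243 11
118097 5346
57394899 2598145
27893802817 1262693124
13556330774163 613666260119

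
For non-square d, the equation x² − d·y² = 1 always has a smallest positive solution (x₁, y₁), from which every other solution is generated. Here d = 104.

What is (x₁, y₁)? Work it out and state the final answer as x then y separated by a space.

51 5

d=104: √d = [10; 5,20] (ℓ=2, even), read p_1/q_1
i=0: a=10 ⇒ p=10, q=1
i=1: a=5 ⇒ p=51, q=5
fundamental: x₁=51, y₁=5  (since 2601 − 104·25 = 1)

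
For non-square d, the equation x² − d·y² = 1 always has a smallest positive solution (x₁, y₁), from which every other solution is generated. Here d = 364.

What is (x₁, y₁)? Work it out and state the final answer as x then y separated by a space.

√364 = [19; 12,1,2,3,1,8,1,3,2,1,12,38, …], period ℓ=12 (even) → k=11
k=0  a_k=19  p_k/q_k = 19/1
k=1  a_k=12  p_k/q_k = 229/12
…
k=3  a_k=2  p_k/q_k = 725/38
…
k=6  a_k=8  p_k/q_k = 27607/1447
k=7  a_k=1  p_k/q_k = 30755/1612
…
k=10  a_k=1  p_k/q_k = 390371/20461
k=11  a_k=12  p_k/q_k = 4954951/259710
fundamental: x₁=4954951, y₁=259710  (since 24551539412401 − 364·67449284100 = 1)

4954951 259710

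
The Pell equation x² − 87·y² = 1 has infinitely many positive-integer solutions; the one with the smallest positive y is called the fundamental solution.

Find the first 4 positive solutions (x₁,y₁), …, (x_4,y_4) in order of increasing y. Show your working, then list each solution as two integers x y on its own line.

√87 = [9; 3,18, …], period ℓ=2 (even) → k=1
a_0=9:  p_0=9·1+0=9,  q_0=9·0+1=1
a_1=3:  p_1=3·9+1=28,  q_1=3·1+0=3
→ (28, 3).  Check: 28²=784, 87·3²=783, difference 1.
k=2:  x_2 = 28·28+87·3·3 = 1567,  y_2 = 28·3+3·28 = 168
k=3:  x_3 = 28·1567+87·3·168 = 87724,  y_3 = 28·168+3·1567 = 9405
k=4:  x_4 = 28·87724+87·3·9405 = 4910977,  y_4 = 28·9405+3·87724 = 526512

28 3
1567 168
87724 9405
4910977 526512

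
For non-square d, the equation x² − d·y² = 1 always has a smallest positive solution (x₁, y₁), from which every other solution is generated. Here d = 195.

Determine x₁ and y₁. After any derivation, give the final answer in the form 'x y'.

14 1

√195 = [13; 1,26, …], period ℓ=2 (even) → k=1
i=0: a=13 ⇒ p=13, q=1
i=1: a=1 ⇒ p=14, q=1
fundamental: x₁=14, y₁=1  (since 196 − 195·1 = 1)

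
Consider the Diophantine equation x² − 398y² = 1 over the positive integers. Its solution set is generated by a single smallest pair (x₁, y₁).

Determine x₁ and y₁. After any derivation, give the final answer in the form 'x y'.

399 20

√398 = [19; 1,18,1,38, …], period ℓ=4 (even) → k=3
i=0: a=19 ⇒ p=19, q=1
…
i=2: a=18 ⇒ p=379, q=19
i=3: a=1 ⇒ p=399, q=20
→ (399, 20).  Check: 399²=159201, 398·20²=159200, difference 1.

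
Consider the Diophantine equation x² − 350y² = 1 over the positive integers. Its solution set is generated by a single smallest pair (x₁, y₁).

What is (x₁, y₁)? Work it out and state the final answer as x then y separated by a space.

449 24

√350 = [18; 1,2,2,2,1,36, …], period ℓ=6 (even) → k=5
i=0: a=18 ⇒ p=18, q=1
i=1: a=1 ⇒ p=19, q=1
i=2: a=2 ⇒ p=56, q=3
i=3: a=2 ⇒ p=131, q=7
i=4: a=2 ⇒ p=318, q=17
i=5: a=1 ⇒ p=449, q=24
→ (449, 24).  Check: 449²=201601, 350·24²=201600, difference 1.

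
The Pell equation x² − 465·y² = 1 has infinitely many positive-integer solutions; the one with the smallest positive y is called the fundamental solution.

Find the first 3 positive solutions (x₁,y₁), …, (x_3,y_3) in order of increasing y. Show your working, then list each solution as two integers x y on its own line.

√465 = [21; 1,1,3,2,2,2,3,1,1,42, …], period ℓ=10 (even) → k=9
step 0: (21, 1)  from 21·(1,0) + (0,1)
step 1: (22, 1)  from 1·(21,1) + (1,0)
step 2: (43, 2)  from 1·(22,1) + (21,1)
…
step 4: (345, 16)  from 2·(151,7) + (43,2)
step 5: (841, 39)  from 2·(345,16) + (151,7)
step 6: (2027, 94)  from 2·(841,39) + (345,16)
step 7: (6922, 321)  from 3·(2027,94) + (841,39)
step 8: (8949, 415)  from 1·(6922,321) + (2027,94)
step 9: (15871, 736)  from 1·(8949,415) + (6922,321)
(x₁, y₁) = (15871, 736);  15871² − 465·736² = 1 ✓
(15871+736√465)^2 = 503777281 + 23362112√465
(15871+736√465)^3 = 15990898437631 + 741560158368√465

15871 736
503777281 23362112
15990898437631 741560158368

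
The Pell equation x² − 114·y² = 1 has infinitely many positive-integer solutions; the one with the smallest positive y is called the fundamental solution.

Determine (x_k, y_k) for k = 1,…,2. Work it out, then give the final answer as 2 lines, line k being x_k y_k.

1025 96
2101249 196800

[10; 1,2,10,2,1,20] for √114; ℓ=6 ⇒ convergent index 5
a_0=10:  p_0=10·1+0=10,  q_0=10·0+1=1
…
a_2=2:  p_2=2·11+10=32,  q_2=2·1+1=3
…
a_4=2:  p_4=2·331+32=694,  q_4=2·31+3=65
a_5=1:  p_5=1·694+331=1025,  q_5=1·65+31=96
→ (1025, 96).  Check: 1025²=1050625, 114·96²=1050624, difference 1.
k=2:  x_2 = 1025·1025+114·96·96 = 2101249,  y_2 = 1025·96+96·1025 = 196800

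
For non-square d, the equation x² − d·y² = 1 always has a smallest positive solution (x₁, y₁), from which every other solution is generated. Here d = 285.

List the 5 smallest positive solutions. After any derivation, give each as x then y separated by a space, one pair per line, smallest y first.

2431 144
11819521 700128
57466508671 3404022192
279402153338881 16550355197376
1358453212067130751 80467823565619920

√285 = [16; 1,7,2,7,1,32, …], period ℓ=6 (even) → k=5
step 0: (16, 1)  from 16·(1,0) + (0,1)
step 1: (17, 1)  from 1·(16,1) + (1,0)
…
step 3: (287, 17)  from 2·(135,8) + (17,1)
step 4: (2144, 127)  from 7·(287,17) + (135,8)
step 5: (2431, 144)  from 1·(2144,127) + (287,17)
(x₁, y₁) = (2431, 144);  2431² − 285·144² = 1 ✓
k=2:  x_2 = 2431·2431+285·144·144 = 11819521,  y_2 = 2431·144+144·2431 = 700128
k=3:  x_3 = 2431·11819521+285·144·700128 = 57466508671,  y_3 = 2431·700128+144·11819521 = 3404022192
k=4:  x_4 = 2431·57466508671+285·144·3404022192 = 279402153338881,  y_4 = 2431·3404022192+144·57466508671 = 16550355197376
k=5:  x_5 = 2431·279402153338881+285·144·16550355197376 = 1358453212067130751,  y_5 = 2431·16550355197376+144·279402153338881 = 80467823565619920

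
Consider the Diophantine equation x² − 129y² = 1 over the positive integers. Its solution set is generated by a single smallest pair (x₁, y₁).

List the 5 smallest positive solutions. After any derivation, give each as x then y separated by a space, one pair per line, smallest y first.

16855 1484
568182049 50025640
19153416854935 1686364322916
645661681611676801 56847341275472720
21765255267976208106775 1916323872709821068284

√129 → a₀=11, period (2,1,3,1,6,1,3,1,2,22); ℓ=10 even so k=9
k=0  a_k=11  p_k/q_k = 11/1
k=1  a_k=2  p_k/q_k = 23/2
…
k=3  a_k=3  p_k/q_k = 125/11
k=4  a_k=1  p_k/q_k = 159/14
k=5  a_k=6  p_k/q_k = 1079/95
k=6  a_k=1  p_k/q_k = 1238/109
…
k=8  a_k=1  p_k/q_k = 6031/531
k=9  a_k=2  p_k/q_k = 16855/1484
(x₁, y₁) = (16855, 1484);  16855² − 129·1484² = 1 ✓
n=2: (16855,1484)∘(16855,1484) = (16855·16855+129·1484·1484, 16855·1484+1484·16855) = (568182049,50025640)
n=3: (568182049,50025640)∘(16855,1484) = (16855·568182049+129·1484·50025640, 16855·50025640+1484·568182049) = (19153416854935,1686364322916)
n=4: (19153416854935,1686364322916)∘(16855,1484) = (16855·19153416854935+129·1484·1686364322916, 16855·1686364322916+1484·19153416854935) = (645661681611676801,56847341275472720)
n=5: (645661681611676801,56847341275472720)∘(16855,1484) = (16855·645661681611676801+129·1484·56847341275472720, 16855·56847341275472720+1484·645661681611676801) = (21765255267976208106775,1916323872709821068284)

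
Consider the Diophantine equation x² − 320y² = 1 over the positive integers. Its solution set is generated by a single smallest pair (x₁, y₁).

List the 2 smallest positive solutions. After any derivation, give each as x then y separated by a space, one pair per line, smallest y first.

d=320: √d = [17; 1,7,1,34] (ℓ=4, even), read p_3/q_3
k=0  a_k=17  p_k/q_k = 17/1
k=1  a_k=1  p_k/q_k = 18/1
k=2  a_k=7  p_k/q_k = 143/8
k=3  a_k=1  p_k/q_k = 161/9
fundamental: x₁=161, y₁=9  (since 25921 − 320·81 = 1)
n=2: (161,9)∘(161,9) = (161·161+320·9·9, 161·9+9·161) = (51841,2898)

161 9
51841 2898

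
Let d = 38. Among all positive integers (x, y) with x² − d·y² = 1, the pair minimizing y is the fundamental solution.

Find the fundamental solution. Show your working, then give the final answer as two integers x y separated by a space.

37 6

√38 → a₀=6, period (6,12); ℓ=2 even so k=1
k=0  a_k=6  p_k/q_k = 6/1
k=1  a_k=6  p_k/q_k = 37/6
→ (37, 6).  Check: 37²=1369, 38·6²=1368, difference 1.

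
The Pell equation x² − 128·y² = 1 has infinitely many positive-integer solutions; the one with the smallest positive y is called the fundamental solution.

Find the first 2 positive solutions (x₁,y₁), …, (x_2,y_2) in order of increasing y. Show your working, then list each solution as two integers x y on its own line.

d=128: √d = [11; 3,5,3,22] (ℓ=4, even), read p_3/q_3
k=0  a_k=11  p_k/q_k = 11/1
…
k=2  a_k=5  p_k/q_k = 181/16
k=3  a_k=3  p_k/q_k = 577/51
(x₁, y₁) = (577, 51);  577² − 128·51² = 1 ✓
(x_2, y_2) = (577·577 + 128·51·51, 577·51 + 51·577) = (665857, 58854)

577 51
665857 58854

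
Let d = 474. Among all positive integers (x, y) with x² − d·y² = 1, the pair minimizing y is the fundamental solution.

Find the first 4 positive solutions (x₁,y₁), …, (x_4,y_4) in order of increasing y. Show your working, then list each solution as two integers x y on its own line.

[21; 1,3,2,1,1,…,3,1,42] for √474; ℓ=14 ⇒ convergent index 13
a_0=21:  p_0=21·1+0=21,  q_0=21·0+1=1
a_1=1:  p_1=1·21+1=22,  q_1=1·1+0=1
a_2=3:  p_2=3·22+21=87,  q_2=3·1+1=4
a_3=2:  p_3=2·87+22=196,  q_3=2·4+1=9
a_4=1:  p_4=1·196+87=283,  q_4=1·9+4=13
a_5=1:  p_5=1·283+196=479,  q_5=1·13+9=22
a_6=1:  p_6=1·479+283=762,  q_6=1·22+13=35
a_7=6:  p_7=6·762+479=5051,  q_7=6·35+22=232
a_8=1:  p_8=1·5051+762=5813,  q_8=1·232+35=267
a_9=1:  p_9=1·5813+5051=10864,  q_9=1·267+232=499
a_10=1:  p_10=1·10864+5813=16677,  q_10=1·499+267=766
…
a_12=3:  p_12=3·44218+16677=149331,  q_12=3·2031+766=6859
a_13=1:  p_13=1·149331+44218=193549,  q_13=1·6859+2031=8890
→ (193549, 8890).  Check: 193549²=37461215401, 474·8890²=37461215400, difference 1.
(193549+8890√474)^2 = 74922430801 + 3441301220√474
(193549+8890√474)^3 = 29002323118011949 + 1332120819650670√474
(193549+8890√474)^4 = 11226741274261267003201 + 515661305041693754440√474

193549 8890
74922430801 3441301220
29002323118011949 1332120819650670
11226741274261267003201 515661305041693754440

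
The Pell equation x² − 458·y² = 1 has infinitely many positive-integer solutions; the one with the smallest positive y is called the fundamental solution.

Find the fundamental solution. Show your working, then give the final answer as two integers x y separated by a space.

√458 = [21; 2,2,42, …], period ℓ=3 (odd) → k=5
step 0: (21, 1)  from 21·(1,0) + (0,1)
step 1: (43, 2)  from 2·(21,1) + (1,0)
…
step 3: (4537, 212)  from 42·(107,5) + (43,2)
step 4: (9181, 429)  from 2·(4537,212) + (107,5)
step 5: (22899, 1070)  from 2·(9181,429) + (4537,212)
→ (22899, 1070).  Check: 22899²=524364201, 458·1070²=524364200, difference 1.

22899 1070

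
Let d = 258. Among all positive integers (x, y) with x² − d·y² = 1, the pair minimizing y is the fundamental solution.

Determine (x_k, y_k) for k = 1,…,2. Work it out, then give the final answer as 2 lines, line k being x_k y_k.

257 16
132097 8224

√258 → a₀=16, period (16,32); ℓ=2 even so k=1
a_0=16:  p_0=16·1+0=16,  q_0=16·0+1=1
a_1=16:  p_1=16·16+1=257,  q_1=16·1+0=16
→ (257, 16).  Check: 257²=66049, 258·16²=66048, difference 1.
n=2: (257,16)∘(257,16) = (257·257+258·16·16, 257·16+16·257) = (132097,8224)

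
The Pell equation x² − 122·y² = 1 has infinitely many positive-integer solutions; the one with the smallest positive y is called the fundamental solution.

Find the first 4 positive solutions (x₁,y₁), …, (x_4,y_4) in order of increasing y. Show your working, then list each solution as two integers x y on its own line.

243 22
118097 10692
57394899 5196290
27893802817 2525386248

d=122: √d = [11; 22] (ℓ=1, odd), read p_1/q_1
k=0  a_k=11  p_k/q_k = 11/1
k=1  a_k=22  p_k/q_k = 243/22
→ (243, 22).  Check: 243²=59049, 122·22²=59048, difference 1.
(243+22√122)^2 = 118097 + 10692√122
(243+22√122)^3 = 57394899 + 5196290√122
(243+22√122)^4 = 27893802817 + 2525386248√122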